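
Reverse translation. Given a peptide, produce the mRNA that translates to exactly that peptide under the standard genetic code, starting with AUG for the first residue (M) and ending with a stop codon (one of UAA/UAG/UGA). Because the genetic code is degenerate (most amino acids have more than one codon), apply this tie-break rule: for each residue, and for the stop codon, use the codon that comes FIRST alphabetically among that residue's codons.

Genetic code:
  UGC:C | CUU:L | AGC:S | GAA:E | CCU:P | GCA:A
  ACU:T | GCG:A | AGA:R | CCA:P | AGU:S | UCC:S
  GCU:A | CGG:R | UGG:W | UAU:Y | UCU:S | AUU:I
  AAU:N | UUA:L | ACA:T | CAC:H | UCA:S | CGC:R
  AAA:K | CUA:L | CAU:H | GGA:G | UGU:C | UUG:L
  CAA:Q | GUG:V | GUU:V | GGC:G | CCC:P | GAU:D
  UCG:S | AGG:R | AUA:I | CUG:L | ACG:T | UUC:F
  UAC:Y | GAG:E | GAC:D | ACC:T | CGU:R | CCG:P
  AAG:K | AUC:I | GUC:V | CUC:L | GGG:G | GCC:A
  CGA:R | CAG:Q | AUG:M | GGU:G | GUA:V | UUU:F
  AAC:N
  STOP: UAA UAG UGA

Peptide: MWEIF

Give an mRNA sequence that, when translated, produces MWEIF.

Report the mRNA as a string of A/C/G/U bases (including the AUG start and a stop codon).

residue 1: M -> AUG (start codon)
residue 2: W -> UGG (only codon)
residue 3: E codons sorted = GAA,GAG -> pick first = GAA
residue 4: I codons sorted = AUA,AUC,AUU -> pick first = AUA
residue 5: F codons sorted = UUC,UUU -> pick first = UUC
terminator: stop codons sorted = UAA,UAG,UGA -> pick first = UAA

Answer: mRNA: AUGUGGGAAAUAUUCUAA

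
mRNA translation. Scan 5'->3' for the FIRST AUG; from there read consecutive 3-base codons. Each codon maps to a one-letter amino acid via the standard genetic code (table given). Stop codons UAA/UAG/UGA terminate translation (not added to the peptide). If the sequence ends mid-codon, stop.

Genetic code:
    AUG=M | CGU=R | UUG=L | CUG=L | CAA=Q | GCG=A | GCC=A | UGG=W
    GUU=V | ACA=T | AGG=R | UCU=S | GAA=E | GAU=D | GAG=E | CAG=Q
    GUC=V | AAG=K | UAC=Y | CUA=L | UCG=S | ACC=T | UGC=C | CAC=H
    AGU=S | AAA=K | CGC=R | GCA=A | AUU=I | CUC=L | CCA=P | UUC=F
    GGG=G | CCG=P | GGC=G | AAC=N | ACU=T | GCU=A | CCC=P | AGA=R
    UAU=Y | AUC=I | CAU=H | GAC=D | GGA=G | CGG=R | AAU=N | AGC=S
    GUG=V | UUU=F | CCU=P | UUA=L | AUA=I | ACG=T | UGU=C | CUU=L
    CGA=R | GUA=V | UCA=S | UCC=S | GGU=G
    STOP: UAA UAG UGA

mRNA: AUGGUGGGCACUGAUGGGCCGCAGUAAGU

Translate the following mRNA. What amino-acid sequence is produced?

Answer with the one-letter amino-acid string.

start AUG at pos 0
pos 0: AUG -> M; peptide=M
pos 3: GUG -> V; peptide=MV
pos 6: GGC -> G; peptide=MVG
pos 9: ACU -> T; peptide=MVGT
pos 12: GAU -> D; peptide=MVGTD
pos 15: GGG -> G; peptide=MVGTDG
pos 18: CCG -> P; peptide=MVGTDGP
pos 21: CAG -> Q; peptide=MVGTDGPQ
pos 24: UAA -> STOP

Answer: MVGTDGPQ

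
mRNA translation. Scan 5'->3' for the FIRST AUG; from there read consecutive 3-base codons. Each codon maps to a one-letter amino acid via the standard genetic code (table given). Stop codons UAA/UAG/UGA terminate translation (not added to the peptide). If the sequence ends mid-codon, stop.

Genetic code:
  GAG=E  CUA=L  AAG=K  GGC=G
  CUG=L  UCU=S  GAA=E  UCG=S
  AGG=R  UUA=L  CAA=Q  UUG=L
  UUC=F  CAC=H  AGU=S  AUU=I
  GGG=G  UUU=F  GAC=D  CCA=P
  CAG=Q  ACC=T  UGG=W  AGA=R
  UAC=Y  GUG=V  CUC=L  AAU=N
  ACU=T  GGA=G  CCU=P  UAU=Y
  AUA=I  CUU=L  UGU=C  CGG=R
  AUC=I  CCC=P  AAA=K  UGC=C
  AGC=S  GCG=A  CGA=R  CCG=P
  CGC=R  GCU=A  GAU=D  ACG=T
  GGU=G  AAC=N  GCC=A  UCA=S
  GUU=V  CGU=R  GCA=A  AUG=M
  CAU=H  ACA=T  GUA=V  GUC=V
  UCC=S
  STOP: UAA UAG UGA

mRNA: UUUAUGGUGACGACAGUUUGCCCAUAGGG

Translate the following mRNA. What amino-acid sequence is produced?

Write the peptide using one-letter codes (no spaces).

Answer: MVTTVCP

Derivation:
start AUG at pos 3
pos 3: AUG -> M; peptide=M
pos 6: GUG -> V; peptide=MV
pos 9: ACG -> T; peptide=MVT
pos 12: ACA -> T; peptide=MVTT
pos 15: GUU -> V; peptide=MVTTV
pos 18: UGC -> C; peptide=MVTTVC
pos 21: CCA -> P; peptide=MVTTVCP
pos 24: UAG -> STOP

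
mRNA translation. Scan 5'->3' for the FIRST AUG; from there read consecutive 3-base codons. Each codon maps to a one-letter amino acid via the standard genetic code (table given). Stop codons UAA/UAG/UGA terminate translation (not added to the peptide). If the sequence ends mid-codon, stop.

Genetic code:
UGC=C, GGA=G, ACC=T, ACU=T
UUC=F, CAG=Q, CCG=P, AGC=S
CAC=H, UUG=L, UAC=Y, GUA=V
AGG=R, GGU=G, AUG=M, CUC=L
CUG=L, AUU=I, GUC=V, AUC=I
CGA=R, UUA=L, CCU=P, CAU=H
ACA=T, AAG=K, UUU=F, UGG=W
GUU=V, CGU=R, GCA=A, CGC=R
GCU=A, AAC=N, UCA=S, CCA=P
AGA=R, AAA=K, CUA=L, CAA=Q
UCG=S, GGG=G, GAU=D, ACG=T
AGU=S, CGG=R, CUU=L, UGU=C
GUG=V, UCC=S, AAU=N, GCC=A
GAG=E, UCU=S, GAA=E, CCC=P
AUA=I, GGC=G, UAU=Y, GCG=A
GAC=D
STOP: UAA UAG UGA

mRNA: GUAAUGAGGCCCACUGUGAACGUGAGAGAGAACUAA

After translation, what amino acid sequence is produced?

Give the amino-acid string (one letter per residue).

start AUG at pos 3
pos 3: AUG -> M; peptide=M
pos 6: AGG -> R; peptide=MR
pos 9: CCC -> P; peptide=MRP
pos 12: ACU -> T; peptide=MRPT
pos 15: GUG -> V; peptide=MRPTV
pos 18: AAC -> N; peptide=MRPTVN
pos 21: GUG -> V; peptide=MRPTVNV
pos 24: AGA -> R; peptide=MRPTVNVR
pos 27: GAG -> E; peptide=MRPTVNVRE
pos 30: AAC -> N; peptide=MRPTVNVREN
pos 33: UAA -> STOP

Answer: MRPTVNVREN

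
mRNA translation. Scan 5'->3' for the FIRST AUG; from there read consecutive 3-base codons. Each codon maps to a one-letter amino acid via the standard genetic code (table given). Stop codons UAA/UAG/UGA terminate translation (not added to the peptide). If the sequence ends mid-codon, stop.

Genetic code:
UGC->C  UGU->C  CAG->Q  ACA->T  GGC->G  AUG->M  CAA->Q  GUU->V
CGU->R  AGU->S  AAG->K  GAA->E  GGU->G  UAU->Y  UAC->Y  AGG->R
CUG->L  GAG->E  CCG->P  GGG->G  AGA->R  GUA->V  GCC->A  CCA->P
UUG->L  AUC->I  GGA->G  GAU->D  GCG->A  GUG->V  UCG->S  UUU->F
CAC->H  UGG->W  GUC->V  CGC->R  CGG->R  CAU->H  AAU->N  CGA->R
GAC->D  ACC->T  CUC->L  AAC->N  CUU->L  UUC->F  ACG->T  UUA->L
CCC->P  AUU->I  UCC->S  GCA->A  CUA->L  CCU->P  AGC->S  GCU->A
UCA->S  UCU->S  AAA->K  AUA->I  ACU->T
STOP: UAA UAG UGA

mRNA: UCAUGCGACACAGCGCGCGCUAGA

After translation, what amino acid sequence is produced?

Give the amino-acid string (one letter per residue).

start AUG at pos 2
pos 2: AUG -> M; peptide=M
pos 5: CGA -> R; peptide=MR
pos 8: CAC -> H; peptide=MRH
pos 11: AGC -> S; peptide=MRHS
pos 14: GCG -> A; peptide=MRHSA
pos 17: CGC -> R; peptide=MRHSAR
pos 20: UAG -> STOP

Answer: MRHSAR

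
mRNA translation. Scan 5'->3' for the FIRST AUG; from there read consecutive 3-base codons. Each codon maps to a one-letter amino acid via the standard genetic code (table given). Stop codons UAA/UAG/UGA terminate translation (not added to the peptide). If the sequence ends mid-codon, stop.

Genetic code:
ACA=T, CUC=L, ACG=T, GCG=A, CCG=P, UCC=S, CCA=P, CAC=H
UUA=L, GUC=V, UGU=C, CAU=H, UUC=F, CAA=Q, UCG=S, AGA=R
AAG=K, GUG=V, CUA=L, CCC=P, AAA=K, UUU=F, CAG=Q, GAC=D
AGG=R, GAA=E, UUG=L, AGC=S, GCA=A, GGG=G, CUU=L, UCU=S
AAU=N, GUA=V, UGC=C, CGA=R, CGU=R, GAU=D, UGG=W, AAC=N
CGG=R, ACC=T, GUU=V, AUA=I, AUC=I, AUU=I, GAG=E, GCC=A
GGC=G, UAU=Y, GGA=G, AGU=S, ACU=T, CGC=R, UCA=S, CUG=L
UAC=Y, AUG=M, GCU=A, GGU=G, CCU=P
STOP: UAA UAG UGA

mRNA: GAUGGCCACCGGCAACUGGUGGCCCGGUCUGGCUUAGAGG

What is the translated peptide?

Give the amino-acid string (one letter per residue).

start AUG at pos 1
pos 1: AUG -> M; peptide=M
pos 4: GCC -> A; peptide=MA
pos 7: ACC -> T; peptide=MAT
pos 10: GGC -> G; peptide=MATG
pos 13: AAC -> N; peptide=MATGN
pos 16: UGG -> W; peptide=MATGNW
pos 19: UGG -> W; peptide=MATGNWW
pos 22: CCC -> P; peptide=MATGNWWP
pos 25: GGU -> G; peptide=MATGNWWPG
pos 28: CUG -> L; peptide=MATGNWWPGL
pos 31: GCU -> A; peptide=MATGNWWPGLA
pos 34: UAG -> STOP

Answer: MATGNWWPGLA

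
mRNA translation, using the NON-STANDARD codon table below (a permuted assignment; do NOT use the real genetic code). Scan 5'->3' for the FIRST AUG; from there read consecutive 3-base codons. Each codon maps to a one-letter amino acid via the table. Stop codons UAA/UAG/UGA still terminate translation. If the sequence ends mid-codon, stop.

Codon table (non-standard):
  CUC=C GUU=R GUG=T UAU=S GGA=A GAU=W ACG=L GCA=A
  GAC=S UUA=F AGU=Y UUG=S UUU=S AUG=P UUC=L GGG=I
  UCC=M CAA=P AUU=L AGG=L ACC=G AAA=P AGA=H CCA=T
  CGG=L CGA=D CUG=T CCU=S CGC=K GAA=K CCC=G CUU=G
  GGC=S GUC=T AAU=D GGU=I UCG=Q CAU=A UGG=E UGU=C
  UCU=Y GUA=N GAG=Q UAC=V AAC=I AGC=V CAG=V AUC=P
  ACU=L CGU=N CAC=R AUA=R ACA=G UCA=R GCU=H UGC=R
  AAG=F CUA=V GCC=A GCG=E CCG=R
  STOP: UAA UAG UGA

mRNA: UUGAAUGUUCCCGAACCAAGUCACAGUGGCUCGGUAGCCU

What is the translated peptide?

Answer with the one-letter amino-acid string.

start AUG at pos 4
pos 4: AUG -> P; peptide=P
pos 7: UUC -> L; peptide=PL
pos 10: CCG -> R; peptide=PLR
pos 13: AAC -> I; peptide=PLRI
pos 16: CAA -> P; peptide=PLRIP
pos 19: GUC -> T; peptide=PLRIPT
pos 22: ACA -> G; peptide=PLRIPTG
pos 25: GUG -> T; peptide=PLRIPTGT
pos 28: GCU -> H; peptide=PLRIPTGTH
pos 31: CGG -> L; peptide=PLRIPTGTHL
pos 34: UAG -> STOP

Answer: PLRIPTGTHL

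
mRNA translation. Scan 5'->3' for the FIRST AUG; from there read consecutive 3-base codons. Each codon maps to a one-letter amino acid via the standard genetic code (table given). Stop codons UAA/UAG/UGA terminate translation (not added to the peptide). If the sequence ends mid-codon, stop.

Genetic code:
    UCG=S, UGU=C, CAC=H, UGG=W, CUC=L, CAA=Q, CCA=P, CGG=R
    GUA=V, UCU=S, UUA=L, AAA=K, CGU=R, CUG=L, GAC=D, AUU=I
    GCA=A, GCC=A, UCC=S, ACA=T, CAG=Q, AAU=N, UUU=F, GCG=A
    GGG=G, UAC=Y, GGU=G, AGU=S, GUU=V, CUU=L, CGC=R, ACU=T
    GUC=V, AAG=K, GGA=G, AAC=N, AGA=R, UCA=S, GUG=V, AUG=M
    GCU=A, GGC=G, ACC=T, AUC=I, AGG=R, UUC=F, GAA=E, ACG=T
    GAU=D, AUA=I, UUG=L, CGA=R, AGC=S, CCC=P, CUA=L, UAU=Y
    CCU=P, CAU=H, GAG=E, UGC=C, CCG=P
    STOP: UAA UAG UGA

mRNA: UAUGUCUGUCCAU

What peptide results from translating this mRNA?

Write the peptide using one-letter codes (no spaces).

start AUG at pos 1
pos 1: AUG -> M; peptide=M
pos 4: UCU -> S; peptide=MS
pos 7: GUC -> V; peptide=MSV
pos 10: CAU -> H; peptide=MSVH
pos 13: only 0 nt remain (<3), stop (end of mRNA)

Answer: MSVH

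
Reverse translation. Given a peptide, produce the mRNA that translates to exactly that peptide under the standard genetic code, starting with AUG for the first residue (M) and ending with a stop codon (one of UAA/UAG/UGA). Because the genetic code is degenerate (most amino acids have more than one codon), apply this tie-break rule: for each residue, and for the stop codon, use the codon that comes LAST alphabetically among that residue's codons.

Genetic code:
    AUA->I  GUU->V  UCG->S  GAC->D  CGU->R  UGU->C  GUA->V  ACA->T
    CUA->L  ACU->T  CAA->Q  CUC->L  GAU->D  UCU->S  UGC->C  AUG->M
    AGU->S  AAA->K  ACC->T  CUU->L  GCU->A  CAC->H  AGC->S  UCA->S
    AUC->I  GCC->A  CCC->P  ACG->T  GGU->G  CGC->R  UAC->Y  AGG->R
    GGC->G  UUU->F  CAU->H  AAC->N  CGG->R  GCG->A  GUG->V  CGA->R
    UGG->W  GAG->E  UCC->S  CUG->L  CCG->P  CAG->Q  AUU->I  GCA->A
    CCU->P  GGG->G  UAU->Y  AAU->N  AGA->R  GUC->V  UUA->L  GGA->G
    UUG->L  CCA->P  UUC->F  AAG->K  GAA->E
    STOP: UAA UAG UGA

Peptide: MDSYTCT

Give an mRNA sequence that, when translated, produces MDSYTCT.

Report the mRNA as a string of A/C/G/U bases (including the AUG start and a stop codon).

residue 1: M -> AUG (start codon)
residue 2: D codons sorted = GAC,GAU -> pick last = GAU
residue 3: S codons sorted = AGC,AGU,UCA,UCC,UCG,UCU -> pick last = UCU
residue 4: Y codons sorted = UAC,UAU -> pick last = UAU
residue 5: T codons sorted = ACA,ACC,ACG,ACU -> pick last = ACU
residue 6: C codons sorted = UGC,UGU -> pick last = UGU
residue 7: T codons sorted = ACA,ACC,ACG,ACU -> pick last = ACU
terminator: stop codons sorted = UAA,UAG,UGA -> pick last = UGA

Answer: mRNA: AUGGAUUCUUAUACUUGUACUUGA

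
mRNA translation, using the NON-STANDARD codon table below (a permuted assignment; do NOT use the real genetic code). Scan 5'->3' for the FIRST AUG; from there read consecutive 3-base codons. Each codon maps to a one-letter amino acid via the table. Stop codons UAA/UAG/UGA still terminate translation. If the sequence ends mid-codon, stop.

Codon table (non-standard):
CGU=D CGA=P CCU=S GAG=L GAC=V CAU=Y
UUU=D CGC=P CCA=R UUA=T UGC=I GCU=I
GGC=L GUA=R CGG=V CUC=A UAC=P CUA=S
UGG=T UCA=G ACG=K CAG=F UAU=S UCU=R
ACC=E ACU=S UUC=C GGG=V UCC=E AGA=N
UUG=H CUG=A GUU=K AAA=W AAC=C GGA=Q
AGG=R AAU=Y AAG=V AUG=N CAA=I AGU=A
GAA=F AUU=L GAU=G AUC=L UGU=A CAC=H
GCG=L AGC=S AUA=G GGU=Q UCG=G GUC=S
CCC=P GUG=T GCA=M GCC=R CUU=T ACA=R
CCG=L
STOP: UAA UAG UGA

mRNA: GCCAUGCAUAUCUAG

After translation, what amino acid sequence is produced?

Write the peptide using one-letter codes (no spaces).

start AUG at pos 3
pos 3: AUG -> N; peptide=N
pos 6: CAU -> Y; peptide=NY
pos 9: AUC -> L; peptide=NYL
pos 12: UAG -> STOP

Answer: NYL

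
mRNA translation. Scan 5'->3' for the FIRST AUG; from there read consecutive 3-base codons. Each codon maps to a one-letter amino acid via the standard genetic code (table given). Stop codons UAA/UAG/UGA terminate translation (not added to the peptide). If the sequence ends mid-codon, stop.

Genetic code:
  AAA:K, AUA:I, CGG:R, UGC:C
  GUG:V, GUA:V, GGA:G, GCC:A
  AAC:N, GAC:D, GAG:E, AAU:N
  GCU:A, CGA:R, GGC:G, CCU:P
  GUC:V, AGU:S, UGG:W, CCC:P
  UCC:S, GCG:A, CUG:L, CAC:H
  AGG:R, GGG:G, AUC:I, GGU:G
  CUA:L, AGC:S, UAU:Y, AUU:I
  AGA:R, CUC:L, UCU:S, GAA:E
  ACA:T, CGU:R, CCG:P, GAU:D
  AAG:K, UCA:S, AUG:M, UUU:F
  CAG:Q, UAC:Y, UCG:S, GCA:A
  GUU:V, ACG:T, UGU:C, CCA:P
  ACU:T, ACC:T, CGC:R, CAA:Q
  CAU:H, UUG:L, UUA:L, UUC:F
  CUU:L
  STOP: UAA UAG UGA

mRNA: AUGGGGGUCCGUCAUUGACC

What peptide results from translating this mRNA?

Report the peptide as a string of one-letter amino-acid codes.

Answer: MGVRH

Derivation:
start AUG at pos 0
pos 0: AUG -> M; peptide=M
pos 3: GGG -> G; peptide=MG
pos 6: GUC -> V; peptide=MGV
pos 9: CGU -> R; peptide=MGVR
pos 12: CAU -> H; peptide=MGVRH
pos 15: UGA -> STOP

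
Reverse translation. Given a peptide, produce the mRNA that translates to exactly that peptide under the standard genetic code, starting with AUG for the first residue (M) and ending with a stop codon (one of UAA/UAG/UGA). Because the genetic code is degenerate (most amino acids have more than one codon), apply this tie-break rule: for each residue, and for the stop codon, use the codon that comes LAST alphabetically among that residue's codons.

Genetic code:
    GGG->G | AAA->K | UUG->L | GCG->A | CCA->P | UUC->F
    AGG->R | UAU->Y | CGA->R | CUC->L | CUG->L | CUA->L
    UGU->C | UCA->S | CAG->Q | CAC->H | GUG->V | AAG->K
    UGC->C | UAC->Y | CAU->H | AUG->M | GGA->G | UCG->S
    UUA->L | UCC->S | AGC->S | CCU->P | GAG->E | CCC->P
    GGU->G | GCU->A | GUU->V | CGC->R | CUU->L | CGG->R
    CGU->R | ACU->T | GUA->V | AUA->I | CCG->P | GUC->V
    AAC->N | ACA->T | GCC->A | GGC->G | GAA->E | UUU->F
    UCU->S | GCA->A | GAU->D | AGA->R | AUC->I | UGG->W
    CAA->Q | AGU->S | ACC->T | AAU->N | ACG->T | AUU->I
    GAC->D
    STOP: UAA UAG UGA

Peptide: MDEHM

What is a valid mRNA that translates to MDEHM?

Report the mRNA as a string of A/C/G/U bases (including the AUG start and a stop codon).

Answer: mRNA: AUGGAUGAGCAUAUGUGA

Derivation:
residue 1: M -> AUG (start codon)
residue 2: D codons sorted = GAC,GAU -> pick last = GAU
residue 3: E codons sorted = GAA,GAG -> pick last = GAG
residue 4: H codons sorted = CAC,CAU -> pick last = CAU
residue 5: M -> AUG (only codon)
terminator: stop codons sorted = UAA,UAG,UGA -> pick last = UGA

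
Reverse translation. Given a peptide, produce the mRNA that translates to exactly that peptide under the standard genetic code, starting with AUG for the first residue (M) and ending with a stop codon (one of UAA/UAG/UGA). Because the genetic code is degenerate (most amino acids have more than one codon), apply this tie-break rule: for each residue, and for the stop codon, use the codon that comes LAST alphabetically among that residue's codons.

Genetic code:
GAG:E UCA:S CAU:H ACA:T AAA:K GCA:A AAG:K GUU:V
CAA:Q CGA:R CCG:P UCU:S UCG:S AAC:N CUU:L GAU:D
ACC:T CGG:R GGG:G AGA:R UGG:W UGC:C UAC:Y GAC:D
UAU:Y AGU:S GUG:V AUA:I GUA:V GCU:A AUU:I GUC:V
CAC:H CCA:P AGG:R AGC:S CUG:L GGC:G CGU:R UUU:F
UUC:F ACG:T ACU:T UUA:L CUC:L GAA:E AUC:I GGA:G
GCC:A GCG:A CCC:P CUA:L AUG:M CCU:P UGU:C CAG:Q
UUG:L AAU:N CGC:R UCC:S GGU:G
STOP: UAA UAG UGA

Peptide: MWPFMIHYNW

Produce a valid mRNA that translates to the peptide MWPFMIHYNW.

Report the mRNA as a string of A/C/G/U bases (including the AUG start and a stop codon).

Answer: mRNA: AUGUGGCCUUUUAUGAUUCAUUAUAAUUGGUGA

Derivation:
residue 1: M -> AUG (start codon)
residue 2: W -> UGG (only codon)
residue 3: P codons sorted = CCA,CCC,CCG,CCU -> pick last = CCU
residue 4: F codons sorted = UUC,UUU -> pick last = UUU
residue 5: M -> AUG (only codon)
residue 6: I codons sorted = AUA,AUC,AUU -> pick last = AUU
residue 7: H codons sorted = CAC,CAU -> pick last = CAU
residue 8: Y codons sorted = UAC,UAU -> pick last = UAU
residue 9: N codons sorted = AAC,AAU -> pick last = AAU
residue 10: W -> UGG (only codon)
terminator: stop codons sorted = UAA,UAG,UGA -> pick last = UGA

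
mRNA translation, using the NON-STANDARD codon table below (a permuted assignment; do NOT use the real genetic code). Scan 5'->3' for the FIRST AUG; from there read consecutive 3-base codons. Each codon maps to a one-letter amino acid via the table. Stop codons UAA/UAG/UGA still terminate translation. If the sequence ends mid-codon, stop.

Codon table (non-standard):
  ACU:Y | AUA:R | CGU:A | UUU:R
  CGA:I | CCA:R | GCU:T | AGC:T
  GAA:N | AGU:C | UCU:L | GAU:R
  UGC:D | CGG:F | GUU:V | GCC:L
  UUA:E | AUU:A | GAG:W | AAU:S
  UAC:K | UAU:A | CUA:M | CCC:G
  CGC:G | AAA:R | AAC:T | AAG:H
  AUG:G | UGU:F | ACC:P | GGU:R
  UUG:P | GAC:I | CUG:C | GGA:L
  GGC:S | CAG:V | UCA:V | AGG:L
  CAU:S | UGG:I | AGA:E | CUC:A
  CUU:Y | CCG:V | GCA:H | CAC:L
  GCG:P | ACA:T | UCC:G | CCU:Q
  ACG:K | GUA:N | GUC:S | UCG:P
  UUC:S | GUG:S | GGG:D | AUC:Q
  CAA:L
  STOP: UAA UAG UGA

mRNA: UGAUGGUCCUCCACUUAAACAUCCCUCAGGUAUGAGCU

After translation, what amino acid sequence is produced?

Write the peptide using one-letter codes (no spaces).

start AUG at pos 2
pos 2: AUG -> G; peptide=G
pos 5: GUC -> S; peptide=GS
pos 8: CUC -> A; peptide=GSA
pos 11: CAC -> L; peptide=GSAL
pos 14: UUA -> E; peptide=GSALE
pos 17: AAC -> T; peptide=GSALET
pos 20: AUC -> Q; peptide=GSALETQ
pos 23: CCU -> Q; peptide=GSALETQQ
pos 26: CAG -> V; peptide=GSALETQQV
pos 29: GUA -> N; peptide=GSALETQQVN
pos 32: UGA -> STOP

Answer: GSALETQQVN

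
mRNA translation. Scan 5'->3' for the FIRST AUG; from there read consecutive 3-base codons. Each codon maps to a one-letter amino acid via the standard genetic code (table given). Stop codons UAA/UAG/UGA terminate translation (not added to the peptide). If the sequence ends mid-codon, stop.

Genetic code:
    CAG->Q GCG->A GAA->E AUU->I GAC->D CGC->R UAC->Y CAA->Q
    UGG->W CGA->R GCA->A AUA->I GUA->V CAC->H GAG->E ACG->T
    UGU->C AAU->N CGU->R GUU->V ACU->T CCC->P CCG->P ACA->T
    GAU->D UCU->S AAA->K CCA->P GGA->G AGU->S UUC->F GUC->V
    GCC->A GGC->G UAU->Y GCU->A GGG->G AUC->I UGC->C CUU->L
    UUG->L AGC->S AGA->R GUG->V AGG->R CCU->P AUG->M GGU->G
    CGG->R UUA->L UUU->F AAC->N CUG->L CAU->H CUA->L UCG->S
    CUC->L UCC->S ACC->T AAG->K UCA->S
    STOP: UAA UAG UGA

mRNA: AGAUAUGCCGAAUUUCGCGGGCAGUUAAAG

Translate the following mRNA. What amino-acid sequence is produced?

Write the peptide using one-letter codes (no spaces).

start AUG at pos 4
pos 4: AUG -> M; peptide=M
pos 7: CCG -> P; peptide=MP
pos 10: AAU -> N; peptide=MPN
pos 13: UUC -> F; peptide=MPNF
pos 16: GCG -> A; peptide=MPNFA
pos 19: GGC -> G; peptide=MPNFAG
pos 22: AGU -> S; peptide=MPNFAGS
pos 25: UAA -> STOP

Answer: MPNFAGS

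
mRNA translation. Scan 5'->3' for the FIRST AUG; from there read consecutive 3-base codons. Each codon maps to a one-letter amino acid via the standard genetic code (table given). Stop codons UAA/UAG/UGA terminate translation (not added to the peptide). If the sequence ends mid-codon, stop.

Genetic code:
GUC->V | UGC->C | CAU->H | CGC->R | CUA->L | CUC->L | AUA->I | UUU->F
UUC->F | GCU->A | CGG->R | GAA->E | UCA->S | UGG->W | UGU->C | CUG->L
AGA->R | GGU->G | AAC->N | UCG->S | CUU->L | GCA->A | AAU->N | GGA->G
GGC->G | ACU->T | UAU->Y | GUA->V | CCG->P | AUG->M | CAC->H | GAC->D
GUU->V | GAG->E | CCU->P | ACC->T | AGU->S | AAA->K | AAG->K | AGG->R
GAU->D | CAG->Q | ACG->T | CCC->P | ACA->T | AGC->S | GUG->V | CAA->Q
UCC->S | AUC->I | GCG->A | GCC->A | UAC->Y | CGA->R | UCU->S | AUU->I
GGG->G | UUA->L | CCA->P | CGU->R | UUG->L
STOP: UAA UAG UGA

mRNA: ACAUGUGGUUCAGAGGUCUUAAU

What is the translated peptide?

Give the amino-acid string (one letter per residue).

start AUG at pos 2
pos 2: AUG -> M; peptide=M
pos 5: UGG -> W; peptide=MW
pos 8: UUC -> F; peptide=MWF
pos 11: AGA -> R; peptide=MWFR
pos 14: GGU -> G; peptide=MWFRG
pos 17: CUU -> L; peptide=MWFRGL
pos 20: AAU -> N; peptide=MWFRGLN
pos 23: only 0 nt remain (<3), stop (end of mRNA)

Answer: MWFRGLN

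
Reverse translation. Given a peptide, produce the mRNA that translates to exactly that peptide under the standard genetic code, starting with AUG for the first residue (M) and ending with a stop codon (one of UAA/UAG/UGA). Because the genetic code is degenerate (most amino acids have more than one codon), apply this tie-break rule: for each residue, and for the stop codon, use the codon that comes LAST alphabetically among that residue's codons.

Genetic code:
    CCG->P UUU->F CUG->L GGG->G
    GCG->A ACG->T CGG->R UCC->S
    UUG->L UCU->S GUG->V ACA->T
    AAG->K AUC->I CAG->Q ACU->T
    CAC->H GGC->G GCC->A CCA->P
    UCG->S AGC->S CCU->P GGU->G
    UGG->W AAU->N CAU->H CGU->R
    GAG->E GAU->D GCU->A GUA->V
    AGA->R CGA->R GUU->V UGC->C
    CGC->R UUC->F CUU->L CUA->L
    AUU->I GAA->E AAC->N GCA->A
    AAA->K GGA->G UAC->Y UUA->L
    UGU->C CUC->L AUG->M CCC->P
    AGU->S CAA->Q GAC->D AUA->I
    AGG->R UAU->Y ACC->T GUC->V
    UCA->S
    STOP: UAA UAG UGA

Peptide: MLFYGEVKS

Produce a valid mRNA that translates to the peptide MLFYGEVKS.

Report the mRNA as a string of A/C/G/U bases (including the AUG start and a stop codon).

residue 1: M -> AUG (start codon)
residue 2: L codons sorted = CUA,CUC,CUG,CUU,UUA,UUG -> pick last = UUG
residue 3: F codons sorted = UUC,UUU -> pick last = UUU
residue 4: Y codons sorted = UAC,UAU -> pick last = UAU
residue 5: G codons sorted = GGA,GGC,GGG,GGU -> pick last = GGU
residue 6: E codons sorted = GAA,GAG -> pick last = GAG
residue 7: V codons sorted = GUA,GUC,GUG,GUU -> pick last = GUU
residue 8: K codons sorted = AAA,AAG -> pick last = AAG
residue 9: S codons sorted = AGC,AGU,UCA,UCC,UCG,UCU -> pick last = UCU
terminator: stop codons sorted = UAA,UAG,UGA -> pick last = UGA

Answer: mRNA: AUGUUGUUUUAUGGUGAGGUUAAGUCUUGA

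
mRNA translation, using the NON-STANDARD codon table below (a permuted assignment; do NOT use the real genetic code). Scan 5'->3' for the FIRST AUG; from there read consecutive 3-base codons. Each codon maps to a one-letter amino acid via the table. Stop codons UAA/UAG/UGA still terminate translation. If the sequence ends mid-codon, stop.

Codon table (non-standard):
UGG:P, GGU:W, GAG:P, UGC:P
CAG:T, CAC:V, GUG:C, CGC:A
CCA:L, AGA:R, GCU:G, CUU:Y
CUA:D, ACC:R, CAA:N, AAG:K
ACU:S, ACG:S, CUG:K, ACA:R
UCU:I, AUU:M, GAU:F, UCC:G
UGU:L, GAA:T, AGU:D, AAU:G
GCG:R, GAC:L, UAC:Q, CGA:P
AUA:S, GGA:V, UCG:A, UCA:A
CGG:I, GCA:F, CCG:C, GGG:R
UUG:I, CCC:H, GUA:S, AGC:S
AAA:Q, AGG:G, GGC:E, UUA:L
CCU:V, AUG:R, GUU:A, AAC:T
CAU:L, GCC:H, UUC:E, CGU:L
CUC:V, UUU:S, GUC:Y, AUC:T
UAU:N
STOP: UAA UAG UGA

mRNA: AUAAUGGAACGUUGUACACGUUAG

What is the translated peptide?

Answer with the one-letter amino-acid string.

start AUG at pos 3
pos 3: AUG -> R; peptide=R
pos 6: GAA -> T; peptide=RT
pos 9: CGU -> L; peptide=RTL
pos 12: UGU -> L; peptide=RTLL
pos 15: ACA -> R; peptide=RTLLR
pos 18: CGU -> L; peptide=RTLLRL
pos 21: UAG -> STOP

Answer: RTLLRL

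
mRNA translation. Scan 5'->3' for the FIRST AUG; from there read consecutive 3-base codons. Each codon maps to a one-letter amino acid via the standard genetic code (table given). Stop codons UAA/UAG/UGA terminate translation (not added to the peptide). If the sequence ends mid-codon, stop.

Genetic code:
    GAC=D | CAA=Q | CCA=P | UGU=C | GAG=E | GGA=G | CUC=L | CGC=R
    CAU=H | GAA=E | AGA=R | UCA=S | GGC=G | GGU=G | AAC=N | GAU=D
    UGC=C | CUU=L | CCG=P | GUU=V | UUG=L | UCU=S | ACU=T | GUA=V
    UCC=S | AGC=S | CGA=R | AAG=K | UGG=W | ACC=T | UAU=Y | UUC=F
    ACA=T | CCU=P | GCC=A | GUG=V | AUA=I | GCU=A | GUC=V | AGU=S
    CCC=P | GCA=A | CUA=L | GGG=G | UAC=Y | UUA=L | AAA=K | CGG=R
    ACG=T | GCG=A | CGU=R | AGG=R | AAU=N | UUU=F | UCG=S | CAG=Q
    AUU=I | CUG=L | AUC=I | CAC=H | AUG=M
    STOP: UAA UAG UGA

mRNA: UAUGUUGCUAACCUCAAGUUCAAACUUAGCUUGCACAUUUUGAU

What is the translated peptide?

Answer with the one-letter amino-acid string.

start AUG at pos 1
pos 1: AUG -> M; peptide=M
pos 4: UUG -> L; peptide=ML
pos 7: CUA -> L; peptide=MLL
pos 10: ACC -> T; peptide=MLLT
pos 13: UCA -> S; peptide=MLLTS
pos 16: AGU -> S; peptide=MLLTSS
pos 19: UCA -> S; peptide=MLLTSSS
pos 22: AAC -> N; peptide=MLLTSSSN
pos 25: UUA -> L; peptide=MLLTSSSNL
pos 28: GCU -> A; peptide=MLLTSSSNLA
pos 31: UGC -> C; peptide=MLLTSSSNLAC
pos 34: ACA -> T; peptide=MLLTSSSNLACT
pos 37: UUU -> F; peptide=MLLTSSSNLACTF
pos 40: UGA -> STOP

Answer: MLLTSSSNLACTF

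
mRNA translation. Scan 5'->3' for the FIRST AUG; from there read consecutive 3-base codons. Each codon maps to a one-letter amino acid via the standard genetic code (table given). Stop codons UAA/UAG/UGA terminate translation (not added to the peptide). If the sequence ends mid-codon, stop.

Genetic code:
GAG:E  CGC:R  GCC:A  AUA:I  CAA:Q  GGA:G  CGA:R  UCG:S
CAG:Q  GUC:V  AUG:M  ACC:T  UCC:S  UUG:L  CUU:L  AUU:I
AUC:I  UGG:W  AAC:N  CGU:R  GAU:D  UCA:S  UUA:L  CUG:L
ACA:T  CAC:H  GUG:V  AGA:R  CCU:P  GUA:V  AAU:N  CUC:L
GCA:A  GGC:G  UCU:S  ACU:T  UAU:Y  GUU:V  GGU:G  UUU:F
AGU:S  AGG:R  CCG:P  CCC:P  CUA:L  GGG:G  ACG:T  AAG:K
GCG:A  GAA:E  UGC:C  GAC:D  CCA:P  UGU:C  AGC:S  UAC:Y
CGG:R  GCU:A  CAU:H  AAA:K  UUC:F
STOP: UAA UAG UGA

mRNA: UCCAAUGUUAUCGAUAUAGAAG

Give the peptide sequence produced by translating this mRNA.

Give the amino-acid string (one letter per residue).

Answer: MLSI

Derivation:
start AUG at pos 4
pos 4: AUG -> M; peptide=M
pos 7: UUA -> L; peptide=ML
pos 10: UCG -> S; peptide=MLS
pos 13: AUA -> I; peptide=MLSI
pos 16: UAG -> STOP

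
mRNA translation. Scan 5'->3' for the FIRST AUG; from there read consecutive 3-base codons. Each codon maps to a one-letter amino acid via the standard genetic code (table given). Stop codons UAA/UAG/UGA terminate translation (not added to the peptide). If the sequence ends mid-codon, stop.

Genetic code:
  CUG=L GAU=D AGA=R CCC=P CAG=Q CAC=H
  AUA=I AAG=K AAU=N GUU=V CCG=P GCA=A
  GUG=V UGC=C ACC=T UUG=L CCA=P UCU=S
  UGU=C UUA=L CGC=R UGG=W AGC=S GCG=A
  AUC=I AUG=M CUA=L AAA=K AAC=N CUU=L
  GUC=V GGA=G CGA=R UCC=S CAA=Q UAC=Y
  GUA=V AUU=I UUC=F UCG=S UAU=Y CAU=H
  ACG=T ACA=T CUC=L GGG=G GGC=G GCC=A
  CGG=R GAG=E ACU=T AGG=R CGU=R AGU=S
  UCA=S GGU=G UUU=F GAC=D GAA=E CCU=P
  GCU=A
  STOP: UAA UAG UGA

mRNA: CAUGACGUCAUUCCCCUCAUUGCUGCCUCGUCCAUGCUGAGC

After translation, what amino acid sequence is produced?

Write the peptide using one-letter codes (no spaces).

start AUG at pos 1
pos 1: AUG -> M; peptide=M
pos 4: ACG -> T; peptide=MT
pos 7: UCA -> S; peptide=MTS
pos 10: UUC -> F; peptide=MTSF
pos 13: CCC -> P; peptide=MTSFP
pos 16: UCA -> S; peptide=MTSFPS
pos 19: UUG -> L; peptide=MTSFPSL
pos 22: CUG -> L; peptide=MTSFPSLL
pos 25: CCU -> P; peptide=MTSFPSLLP
pos 28: CGU -> R; peptide=MTSFPSLLPR
pos 31: CCA -> P; peptide=MTSFPSLLPRP
pos 34: UGC -> C; peptide=MTSFPSLLPRPC
pos 37: UGA -> STOP

Answer: MTSFPSLLPRPC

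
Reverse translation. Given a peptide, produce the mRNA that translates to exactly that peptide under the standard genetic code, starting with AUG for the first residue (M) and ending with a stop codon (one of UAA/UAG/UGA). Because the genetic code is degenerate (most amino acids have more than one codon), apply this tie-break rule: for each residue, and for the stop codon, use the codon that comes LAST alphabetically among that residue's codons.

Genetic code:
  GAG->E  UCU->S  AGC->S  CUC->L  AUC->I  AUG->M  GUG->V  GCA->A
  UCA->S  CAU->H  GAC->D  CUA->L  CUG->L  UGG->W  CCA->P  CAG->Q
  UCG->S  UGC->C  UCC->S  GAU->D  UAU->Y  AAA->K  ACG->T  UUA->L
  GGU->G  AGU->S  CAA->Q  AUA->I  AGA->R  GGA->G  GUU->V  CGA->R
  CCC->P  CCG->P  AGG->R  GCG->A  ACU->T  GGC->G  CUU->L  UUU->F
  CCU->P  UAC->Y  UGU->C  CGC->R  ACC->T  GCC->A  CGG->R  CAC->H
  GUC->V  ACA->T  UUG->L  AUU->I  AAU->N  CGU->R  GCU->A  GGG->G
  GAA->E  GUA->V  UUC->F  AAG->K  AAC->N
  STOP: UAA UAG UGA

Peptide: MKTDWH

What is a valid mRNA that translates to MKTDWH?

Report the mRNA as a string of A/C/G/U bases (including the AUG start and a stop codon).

Answer: mRNA: AUGAAGACUGAUUGGCAUUGA

Derivation:
residue 1: M -> AUG (start codon)
residue 2: K codons sorted = AAA,AAG -> pick last = AAG
residue 3: T codons sorted = ACA,ACC,ACG,ACU -> pick last = ACU
residue 4: D codons sorted = GAC,GAU -> pick last = GAU
residue 5: W -> UGG (only codon)
residue 6: H codons sorted = CAC,CAU -> pick last = CAU
terminator: stop codons sorted = UAA,UAG,UGA -> pick last = UGA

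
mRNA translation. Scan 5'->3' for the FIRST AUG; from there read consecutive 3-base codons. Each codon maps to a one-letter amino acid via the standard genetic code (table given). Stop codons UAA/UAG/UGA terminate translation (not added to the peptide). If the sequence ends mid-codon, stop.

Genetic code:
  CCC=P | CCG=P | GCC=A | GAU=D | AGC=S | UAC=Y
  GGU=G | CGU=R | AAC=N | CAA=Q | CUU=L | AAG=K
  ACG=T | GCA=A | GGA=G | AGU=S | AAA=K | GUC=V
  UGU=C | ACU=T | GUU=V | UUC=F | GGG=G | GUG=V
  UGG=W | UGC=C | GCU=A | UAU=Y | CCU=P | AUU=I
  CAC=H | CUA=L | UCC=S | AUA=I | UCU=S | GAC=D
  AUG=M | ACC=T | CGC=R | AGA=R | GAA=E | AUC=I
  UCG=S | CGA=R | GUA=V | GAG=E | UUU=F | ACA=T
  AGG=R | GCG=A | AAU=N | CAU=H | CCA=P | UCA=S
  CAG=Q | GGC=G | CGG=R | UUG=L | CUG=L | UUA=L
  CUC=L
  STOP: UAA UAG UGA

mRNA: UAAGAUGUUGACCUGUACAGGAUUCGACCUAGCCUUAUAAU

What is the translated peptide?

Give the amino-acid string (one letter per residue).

Answer: MLTCTGFDLAL

Derivation:
start AUG at pos 4
pos 4: AUG -> M; peptide=M
pos 7: UUG -> L; peptide=ML
pos 10: ACC -> T; peptide=MLT
pos 13: UGU -> C; peptide=MLTC
pos 16: ACA -> T; peptide=MLTCT
pos 19: GGA -> G; peptide=MLTCTG
pos 22: UUC -> F; peptide=MLTCTGF
pos 25: GAC -> D; peptide=MLTCTGFD
pos 28: CUA -> L; peptide=MLTCTGFDL
pos 31: GCC -> A; peptide=MLTCTGFDLA
pos 34: UUA -> L; peptide=MLTCTGFDLAL
pos 37: UAA -> STOP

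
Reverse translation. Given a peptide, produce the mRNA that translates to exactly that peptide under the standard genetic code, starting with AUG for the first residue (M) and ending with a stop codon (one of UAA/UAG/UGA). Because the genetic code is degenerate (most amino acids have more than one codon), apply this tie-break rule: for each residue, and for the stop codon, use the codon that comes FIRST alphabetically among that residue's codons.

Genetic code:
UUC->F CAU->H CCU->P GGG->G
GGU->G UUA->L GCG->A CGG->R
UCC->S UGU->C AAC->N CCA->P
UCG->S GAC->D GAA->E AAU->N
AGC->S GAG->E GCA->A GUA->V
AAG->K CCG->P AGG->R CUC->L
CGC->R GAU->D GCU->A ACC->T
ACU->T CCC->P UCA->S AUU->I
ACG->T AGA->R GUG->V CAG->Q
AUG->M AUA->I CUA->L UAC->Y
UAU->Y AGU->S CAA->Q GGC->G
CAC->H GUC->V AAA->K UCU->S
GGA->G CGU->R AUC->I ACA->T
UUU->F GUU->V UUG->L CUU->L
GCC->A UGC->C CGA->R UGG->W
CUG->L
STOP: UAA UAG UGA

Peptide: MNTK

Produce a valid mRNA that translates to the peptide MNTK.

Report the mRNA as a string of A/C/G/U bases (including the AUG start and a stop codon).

Answer: mRNA: AUGAACACAAAAUAA

Derivation:
residue 1: M -> AUG (start codon)
residue 2: N codons sorted = AAC,AAU -> pick first = AAC
residue 3: T codons sorted = ACA,ACC,ACG,ACU -> pick first = ACA
residue 4: K codons sorted = AAA,AAG -> pick first = AAA
terminator: stop codons sorted = UAA,UAG,UGA -> pick first = UAA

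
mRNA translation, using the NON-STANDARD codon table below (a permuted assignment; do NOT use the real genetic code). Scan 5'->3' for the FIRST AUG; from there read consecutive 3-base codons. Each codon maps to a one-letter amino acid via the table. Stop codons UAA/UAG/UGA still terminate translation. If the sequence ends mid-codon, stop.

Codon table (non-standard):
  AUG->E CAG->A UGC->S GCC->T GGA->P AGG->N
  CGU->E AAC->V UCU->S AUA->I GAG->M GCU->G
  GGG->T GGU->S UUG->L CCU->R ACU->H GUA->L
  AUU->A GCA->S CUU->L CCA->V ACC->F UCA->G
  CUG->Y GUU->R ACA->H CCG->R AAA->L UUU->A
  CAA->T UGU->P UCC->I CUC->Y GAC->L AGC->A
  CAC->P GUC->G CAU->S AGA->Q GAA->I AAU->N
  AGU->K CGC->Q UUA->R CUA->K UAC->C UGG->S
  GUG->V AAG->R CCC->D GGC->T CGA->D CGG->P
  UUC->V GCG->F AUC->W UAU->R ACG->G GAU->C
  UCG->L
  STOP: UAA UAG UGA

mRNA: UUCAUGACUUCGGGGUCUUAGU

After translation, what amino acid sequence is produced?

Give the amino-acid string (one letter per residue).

start AUG at pos 3
pos 3: AUG -> E; peptide=E
pos 6: ACU -> H; peptide=EH
pos 9: UCG -> L; peptide=EHL
pos 12: GGG -> T; peptide=EHLT
pos 15: UCU -> S; peptide=EHLTS
pos 18: UAG -> STOP

Answer: EHLTS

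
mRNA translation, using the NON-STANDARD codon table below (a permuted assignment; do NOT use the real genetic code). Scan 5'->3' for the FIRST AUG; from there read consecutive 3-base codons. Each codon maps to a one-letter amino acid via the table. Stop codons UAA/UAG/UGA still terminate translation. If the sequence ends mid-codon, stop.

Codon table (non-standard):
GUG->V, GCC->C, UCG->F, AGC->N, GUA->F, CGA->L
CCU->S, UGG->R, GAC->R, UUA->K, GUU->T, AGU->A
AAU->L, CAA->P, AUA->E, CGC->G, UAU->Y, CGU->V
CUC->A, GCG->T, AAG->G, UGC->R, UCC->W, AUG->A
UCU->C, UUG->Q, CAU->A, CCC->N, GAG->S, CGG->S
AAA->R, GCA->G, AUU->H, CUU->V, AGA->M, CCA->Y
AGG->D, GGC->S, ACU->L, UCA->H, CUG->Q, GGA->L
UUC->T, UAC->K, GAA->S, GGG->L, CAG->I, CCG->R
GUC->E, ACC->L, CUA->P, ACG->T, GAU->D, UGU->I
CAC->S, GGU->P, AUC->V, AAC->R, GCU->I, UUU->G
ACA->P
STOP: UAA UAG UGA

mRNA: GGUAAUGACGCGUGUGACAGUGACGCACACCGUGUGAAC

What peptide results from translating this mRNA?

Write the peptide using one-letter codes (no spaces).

Answer: ATVVPVTSLV

Derivation:
start AUG at pos 4
pos 4: AUG -> A; peptide=A
pos 7: ACG -> T; peptide=AT
pos 10: CGU -> V; peptide=ATV
pos 13: GUG -> V; peptide=ATVV
pos 16: ACA -> P; peptide=ATVVP
pos 19: GUG -> V; peptide=ATVVPV
pos 22: ACG -> T; peptide=ATVVPVT
pos 25: CAC -> S; peptide=ATVVPVTS
pos 28: ACC -> L; peptide=ATVVPVTSL
pos 31: GUG -> V; peptide=ATVVPVTSLV
pos 34: UGA -> STOP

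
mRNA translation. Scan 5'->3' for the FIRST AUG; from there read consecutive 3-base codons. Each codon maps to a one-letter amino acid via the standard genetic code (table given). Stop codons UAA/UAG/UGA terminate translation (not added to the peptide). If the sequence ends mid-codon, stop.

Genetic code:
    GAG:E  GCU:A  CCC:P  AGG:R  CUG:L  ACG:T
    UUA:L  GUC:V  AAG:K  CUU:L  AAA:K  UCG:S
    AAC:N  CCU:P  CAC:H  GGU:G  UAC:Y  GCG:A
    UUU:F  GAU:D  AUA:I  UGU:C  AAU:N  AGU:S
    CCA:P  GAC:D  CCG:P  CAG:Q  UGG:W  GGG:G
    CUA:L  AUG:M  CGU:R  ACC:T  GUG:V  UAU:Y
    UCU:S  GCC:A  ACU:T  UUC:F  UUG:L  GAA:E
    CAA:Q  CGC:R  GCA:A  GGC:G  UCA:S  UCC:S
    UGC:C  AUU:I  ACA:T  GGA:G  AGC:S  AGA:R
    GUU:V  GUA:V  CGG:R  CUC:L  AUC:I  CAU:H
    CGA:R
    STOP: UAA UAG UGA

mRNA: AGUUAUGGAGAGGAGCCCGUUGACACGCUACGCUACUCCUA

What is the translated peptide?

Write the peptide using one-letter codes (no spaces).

start AUG at pos 4
pos 4: AUG -> M; peptide=M
pos 7: GAG -> E; peptide=ME
pos 10: AGG -> R; peptide=MER
pos 13: AGC -> S; peptide=MERS
pos 16: CCG -> P; peptide=MERSP
pos 19: UUG -> L; peptide=MERSPL
pos 22: ACA -> T; peptide=MERSPLT
pos 25: CGC -> R; peptide=MERSPLTR
pos 28: UAC -> Y; peptide=MERSPLTRY
pos 31: GCU -> A; peptide=MERSPLTRYA
pos 34: ACU -> T; peptide=MERSPLTRYAT
pos 37: CCU -> P; peptide=MERSPLTRYATP
pos 40: only 1 nt remain (<3), stop (end of mRNA)

Answer: MERSPLTRYATP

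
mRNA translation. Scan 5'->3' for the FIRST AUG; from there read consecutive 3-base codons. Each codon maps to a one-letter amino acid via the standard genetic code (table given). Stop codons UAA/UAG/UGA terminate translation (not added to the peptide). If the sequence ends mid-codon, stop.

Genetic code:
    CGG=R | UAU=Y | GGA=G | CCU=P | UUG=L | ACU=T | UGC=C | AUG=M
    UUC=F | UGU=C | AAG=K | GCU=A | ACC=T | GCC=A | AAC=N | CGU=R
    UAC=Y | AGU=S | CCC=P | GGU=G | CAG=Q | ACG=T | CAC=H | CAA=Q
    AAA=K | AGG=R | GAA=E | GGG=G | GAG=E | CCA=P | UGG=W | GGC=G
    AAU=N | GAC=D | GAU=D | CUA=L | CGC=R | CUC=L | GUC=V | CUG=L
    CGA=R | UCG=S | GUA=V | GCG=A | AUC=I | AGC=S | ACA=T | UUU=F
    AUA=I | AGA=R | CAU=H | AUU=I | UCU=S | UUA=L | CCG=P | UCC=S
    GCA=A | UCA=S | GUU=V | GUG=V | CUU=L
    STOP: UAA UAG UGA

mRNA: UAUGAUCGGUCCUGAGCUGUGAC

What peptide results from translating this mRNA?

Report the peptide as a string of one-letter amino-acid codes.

Answer: MIGPEL

Derivation:
start AUG at pos 1
pos 1: AUG -> M; peptide=M
pos 4: AUC -> I; peptide=MI
pos 7: GGU -> G; peptide=MIG
pos 10: CCU -> P; peptide=MIGP
pos 13: GAG -> E; peptide=MIGPE
pos 16: CUG -> L; peptide=MIGPEL
pos 19: UGA -> STOP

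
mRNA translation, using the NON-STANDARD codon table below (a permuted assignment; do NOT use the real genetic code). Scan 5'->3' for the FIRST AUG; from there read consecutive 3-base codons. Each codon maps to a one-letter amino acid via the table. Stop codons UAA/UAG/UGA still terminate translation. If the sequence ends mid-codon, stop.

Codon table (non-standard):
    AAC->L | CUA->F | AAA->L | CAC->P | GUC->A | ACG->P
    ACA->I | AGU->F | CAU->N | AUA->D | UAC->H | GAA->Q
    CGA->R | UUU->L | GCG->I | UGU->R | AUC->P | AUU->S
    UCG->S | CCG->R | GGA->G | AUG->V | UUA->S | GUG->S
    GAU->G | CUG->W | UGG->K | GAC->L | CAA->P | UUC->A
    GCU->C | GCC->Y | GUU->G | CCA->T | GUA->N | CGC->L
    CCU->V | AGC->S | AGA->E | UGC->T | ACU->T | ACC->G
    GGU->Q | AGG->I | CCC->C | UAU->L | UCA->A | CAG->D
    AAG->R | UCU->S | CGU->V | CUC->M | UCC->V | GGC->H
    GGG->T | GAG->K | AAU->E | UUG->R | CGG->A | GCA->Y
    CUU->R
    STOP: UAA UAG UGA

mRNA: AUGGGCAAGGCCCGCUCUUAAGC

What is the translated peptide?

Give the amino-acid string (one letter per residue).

start AUG at pos 0
pos 0: AUG -> V; peptide=V
pos 3: GGC -> H; peptide=VH
pos 6: AAG -> R; peptide=VHR
pos 9: GCC -> Y; peptide=VHRY
pos 12: CGC -> L; peptide=VHRYL
pos 15: UCU -> S; peptide=VHRYLS
pos 18: UAA -> STOP

Answer: VHRYLS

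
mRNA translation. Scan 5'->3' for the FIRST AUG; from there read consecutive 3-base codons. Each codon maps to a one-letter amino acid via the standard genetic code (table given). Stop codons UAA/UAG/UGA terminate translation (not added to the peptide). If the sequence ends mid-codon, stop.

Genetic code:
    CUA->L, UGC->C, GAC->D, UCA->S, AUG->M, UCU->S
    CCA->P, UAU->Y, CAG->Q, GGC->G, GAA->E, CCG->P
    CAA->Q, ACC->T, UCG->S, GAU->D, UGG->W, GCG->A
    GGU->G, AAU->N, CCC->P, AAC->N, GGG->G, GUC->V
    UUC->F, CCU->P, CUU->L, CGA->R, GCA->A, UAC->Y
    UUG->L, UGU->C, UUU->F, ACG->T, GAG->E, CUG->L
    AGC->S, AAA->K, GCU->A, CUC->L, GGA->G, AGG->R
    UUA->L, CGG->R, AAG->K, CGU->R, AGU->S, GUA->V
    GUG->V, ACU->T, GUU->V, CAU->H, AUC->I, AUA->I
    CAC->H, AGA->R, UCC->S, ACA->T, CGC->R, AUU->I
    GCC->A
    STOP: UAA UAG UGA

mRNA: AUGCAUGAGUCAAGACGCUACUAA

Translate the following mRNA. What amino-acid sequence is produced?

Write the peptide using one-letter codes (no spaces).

start AUG at pos 0
pos 0: AUG -> M; peptide=M
pos 3: CAU -> H; peptide=MH
pos 6: GAG -> E; peptide=MHE
pos 9: UCA -> S; peptide=MHES
pos 12: AGA -> R; peptide=MHESR
pos 15: CGC -> R; peptide=MHESRR
pos 18: UAC -> Y; peptide=MHESRRY
pos 21: UAA -> STOP

Answer: MHESRRY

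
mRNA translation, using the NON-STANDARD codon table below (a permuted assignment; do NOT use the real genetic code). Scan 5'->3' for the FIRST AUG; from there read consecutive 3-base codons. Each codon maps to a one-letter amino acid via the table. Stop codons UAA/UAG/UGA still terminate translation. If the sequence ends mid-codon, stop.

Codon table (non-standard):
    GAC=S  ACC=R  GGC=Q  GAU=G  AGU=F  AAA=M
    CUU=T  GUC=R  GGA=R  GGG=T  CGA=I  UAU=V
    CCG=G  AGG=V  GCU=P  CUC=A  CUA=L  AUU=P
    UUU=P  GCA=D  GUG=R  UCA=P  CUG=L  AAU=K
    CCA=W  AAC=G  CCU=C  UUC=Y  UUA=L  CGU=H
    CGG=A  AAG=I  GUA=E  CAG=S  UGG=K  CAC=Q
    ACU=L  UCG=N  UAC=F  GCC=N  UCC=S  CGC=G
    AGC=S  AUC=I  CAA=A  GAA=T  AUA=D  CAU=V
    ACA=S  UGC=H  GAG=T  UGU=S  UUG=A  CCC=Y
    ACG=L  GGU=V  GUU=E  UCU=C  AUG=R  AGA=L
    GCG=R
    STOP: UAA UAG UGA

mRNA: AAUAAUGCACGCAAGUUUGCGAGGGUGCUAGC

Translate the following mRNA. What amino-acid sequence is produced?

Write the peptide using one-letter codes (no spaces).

Answer: RQDFAITH

Derivation:
start AUG at pos 4
pos 4: AUG -> R; peptide=R
pos 7: CAC -> Q; peptide=RQ
pos 10: GCA -> D; peptide=RQD
pos 13: AGU -> F; peptide=RQDF
pos 16: UUG -> A; peptide=RQDFA
pos 19: CGA -> I; peptide=RQDFAI
pos 22: GGG -> T; peptide=RQDFAIT
pos 25: UGC -> H; peptide=RQDFAITH
pos 28: UAG -> STOP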